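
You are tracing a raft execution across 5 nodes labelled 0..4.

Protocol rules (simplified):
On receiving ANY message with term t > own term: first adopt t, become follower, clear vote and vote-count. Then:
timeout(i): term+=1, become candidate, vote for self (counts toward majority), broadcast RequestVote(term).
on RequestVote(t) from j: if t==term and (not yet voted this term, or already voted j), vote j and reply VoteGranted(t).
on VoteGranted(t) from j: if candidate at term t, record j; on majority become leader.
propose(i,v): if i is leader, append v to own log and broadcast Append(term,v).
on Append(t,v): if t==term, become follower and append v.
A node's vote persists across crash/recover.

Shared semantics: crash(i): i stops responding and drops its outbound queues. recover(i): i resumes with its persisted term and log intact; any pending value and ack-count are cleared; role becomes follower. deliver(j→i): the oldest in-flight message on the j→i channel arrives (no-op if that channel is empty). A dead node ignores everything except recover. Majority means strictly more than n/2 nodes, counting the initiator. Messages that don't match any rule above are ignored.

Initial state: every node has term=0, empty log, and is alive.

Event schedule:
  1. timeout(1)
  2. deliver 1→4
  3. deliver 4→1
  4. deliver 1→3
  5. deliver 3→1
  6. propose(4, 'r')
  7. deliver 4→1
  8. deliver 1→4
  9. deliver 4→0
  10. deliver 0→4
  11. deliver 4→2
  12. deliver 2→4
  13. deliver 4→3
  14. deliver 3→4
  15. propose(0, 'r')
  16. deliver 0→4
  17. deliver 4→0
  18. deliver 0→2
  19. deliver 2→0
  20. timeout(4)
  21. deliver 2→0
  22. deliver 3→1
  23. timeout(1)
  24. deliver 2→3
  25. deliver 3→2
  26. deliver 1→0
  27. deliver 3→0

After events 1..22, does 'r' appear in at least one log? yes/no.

no

[1] timeout(1) → N1(cand t1 [-])
[2] deliver 1→4 → N4(foll t1 [-])
[3] deliver 4→1 → ∅
[4] deliver 1→3 → N3(foll t1 [-])
[5] deliver 3→1 → N1(lead t1 [-])
[6] propose(4,'r') → ∅
[7] deliver 4→1 → ∅
[8] deliver 1→4 → ∅
[9] deliver 4→0 → ∅
[10] deliver 0→4 → ∅
[11] deliver 4→2 → ∅
[12] deliver 2→4 → ∅
[13] deliver 4→3 → ∅
[14] deliver 3→4 → ∅
[15] propose(0,'r') → ∅
[16] deliver 0→4 → ∅
[17] deliver 4→0 → ∅
[18] deliver 0→2 → ∅
[19] deliver 2→0 → ∅
[20] timeout(4) → N4(cand t2 [-])
[21] deliver 2→0 → ∅
[22] deliver 3→1 → ∅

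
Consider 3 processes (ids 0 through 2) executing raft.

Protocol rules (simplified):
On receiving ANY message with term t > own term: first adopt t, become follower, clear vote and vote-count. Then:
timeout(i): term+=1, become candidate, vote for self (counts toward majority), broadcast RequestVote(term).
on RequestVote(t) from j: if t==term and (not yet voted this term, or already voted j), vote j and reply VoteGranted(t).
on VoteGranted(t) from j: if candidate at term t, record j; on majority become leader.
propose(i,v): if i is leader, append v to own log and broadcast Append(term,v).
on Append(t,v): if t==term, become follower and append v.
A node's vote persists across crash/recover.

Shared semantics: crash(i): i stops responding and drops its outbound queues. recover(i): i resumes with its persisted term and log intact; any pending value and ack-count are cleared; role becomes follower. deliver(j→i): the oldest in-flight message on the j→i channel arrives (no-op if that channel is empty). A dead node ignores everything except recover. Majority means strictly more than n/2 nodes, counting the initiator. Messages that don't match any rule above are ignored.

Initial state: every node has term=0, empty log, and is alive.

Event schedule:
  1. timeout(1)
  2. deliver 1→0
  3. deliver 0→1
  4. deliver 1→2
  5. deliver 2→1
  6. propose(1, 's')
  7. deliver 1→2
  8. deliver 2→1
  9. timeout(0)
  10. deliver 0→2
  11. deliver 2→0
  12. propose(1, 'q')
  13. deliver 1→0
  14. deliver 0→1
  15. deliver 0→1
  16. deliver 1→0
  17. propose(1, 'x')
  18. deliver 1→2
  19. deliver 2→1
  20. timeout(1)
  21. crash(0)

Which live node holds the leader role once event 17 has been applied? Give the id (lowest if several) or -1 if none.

0

after 1 — timeout(1): n1:cand/t1/[-]
after 2 — deliver 1→0: n0:foll/t1/[-]
after 3 — deliver 0→1: n1:lead/t1/[-]
after 4 — deliver 1→2: n2:foll/t1/[-]
after 5 — deliver 2→1: ·
after 6 — propose(1,'s'): n1:lead/t1/[s]
after 7 — deliver 1→2: n2:foll/t1/[s]
after 8 — deliver 2→1: ·
after 9 — timeout(0): n0:cand/t2/[-]
after 10 — deliver 0→2: n2:foll/t2/[s]
after 11 — deliver 2→0: n0:lead/t2/[-]
after 12 — propose(1,'q'): n1:lead/t1/[s,q]
after 13 — deliver 1→0: ·
after 14 — deliver 0→1: n1:foll/t2/[s,q]
after 15 — deliver 0→1: ·
after 16 — deliver 1→0: ·
after 17 — propose(1,'x'): ·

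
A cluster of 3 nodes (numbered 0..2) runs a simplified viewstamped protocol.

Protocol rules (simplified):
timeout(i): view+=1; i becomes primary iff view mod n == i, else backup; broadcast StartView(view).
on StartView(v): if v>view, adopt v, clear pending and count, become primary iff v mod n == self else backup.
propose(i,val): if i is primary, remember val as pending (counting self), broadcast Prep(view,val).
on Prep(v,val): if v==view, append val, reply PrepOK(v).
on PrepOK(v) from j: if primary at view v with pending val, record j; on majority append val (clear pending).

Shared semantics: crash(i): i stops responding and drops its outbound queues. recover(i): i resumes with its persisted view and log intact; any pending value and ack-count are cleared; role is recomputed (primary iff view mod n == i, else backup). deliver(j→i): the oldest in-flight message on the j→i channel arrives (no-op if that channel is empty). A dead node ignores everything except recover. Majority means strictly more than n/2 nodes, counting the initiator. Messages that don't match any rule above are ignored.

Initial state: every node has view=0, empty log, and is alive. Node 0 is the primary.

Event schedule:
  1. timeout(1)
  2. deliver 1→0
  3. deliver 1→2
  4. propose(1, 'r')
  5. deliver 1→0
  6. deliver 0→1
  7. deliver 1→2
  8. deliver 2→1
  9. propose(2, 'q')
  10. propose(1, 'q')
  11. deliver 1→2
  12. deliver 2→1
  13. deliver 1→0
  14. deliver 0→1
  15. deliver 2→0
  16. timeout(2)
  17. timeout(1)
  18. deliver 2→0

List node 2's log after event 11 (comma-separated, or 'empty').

step 1 timeout(1): 1={prim,v=1,log=-}
step 2 deliver 1→0: 0={back,v=1,log=-}
step 3 deliver 1→2: 2={back,v=1,log=-}
step 4 propose(1,'r'): —
step 5 deliver 1→0: 0={back,v=1,log=r}
step 6 deliver 0→1: 1={prim,v=1,log=r}
step 7 deliver 1→2: 2={back,v=1,log=r}
step 8 deliver 2→1: —
step 9 propose(2,'q'): —
step 10 propose(1,'q'): —
step 11 deliver 1→2: 2={back,v=1,log=r,q}

r,q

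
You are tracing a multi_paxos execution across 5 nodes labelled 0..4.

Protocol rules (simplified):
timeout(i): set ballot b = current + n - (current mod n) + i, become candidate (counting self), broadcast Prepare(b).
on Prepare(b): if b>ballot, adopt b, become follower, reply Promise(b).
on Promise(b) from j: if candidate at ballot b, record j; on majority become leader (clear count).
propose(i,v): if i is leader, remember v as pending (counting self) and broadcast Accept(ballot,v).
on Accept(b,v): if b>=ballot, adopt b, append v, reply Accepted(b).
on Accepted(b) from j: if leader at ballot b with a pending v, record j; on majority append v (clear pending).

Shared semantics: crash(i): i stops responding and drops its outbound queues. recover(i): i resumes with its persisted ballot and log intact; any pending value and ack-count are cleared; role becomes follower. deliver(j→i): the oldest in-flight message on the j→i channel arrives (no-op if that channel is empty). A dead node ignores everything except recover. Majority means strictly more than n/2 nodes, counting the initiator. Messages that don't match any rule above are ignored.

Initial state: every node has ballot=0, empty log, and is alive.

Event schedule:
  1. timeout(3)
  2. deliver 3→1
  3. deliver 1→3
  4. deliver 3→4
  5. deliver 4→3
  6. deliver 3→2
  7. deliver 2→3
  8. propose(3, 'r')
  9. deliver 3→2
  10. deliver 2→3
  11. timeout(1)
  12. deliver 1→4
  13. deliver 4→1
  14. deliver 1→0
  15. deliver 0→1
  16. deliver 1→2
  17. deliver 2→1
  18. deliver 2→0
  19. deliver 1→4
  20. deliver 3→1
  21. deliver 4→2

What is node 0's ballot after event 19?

after 1 — timeout(3): n3:cand/b8/[-]
after 2 — deliver 3→1: n1:foll/b8/[-]
after 3 — deliver 1→3: ·
after 4 — deliver 3→4: n4:foll/b8/[-]
after 5 — deliver 4→3: n3:lead/b8/[-]
after 6 — deliver 3→2: n2:foll/b8/[-]
after 7 — deliver 2→3: ·
after 8 — propose(3,'r'): ·
after 9 — deliver 3→2: n2:foll/b8/[r]
after 10 — deliver 2→3: ·
after 11 — timeout(1): n1:cand/b11/[-]
after 12 — deliver 1→4: n4:foll/b11/[-]
after 13 — deliver 4→1: ·
after 14 — deliver 1→0: n0:foll/b11/[-]
after 15 — deliver 0→1: n1:lead/b11/[-]
after 16 — deliver 1→2: n2:foll/b11/[r]
after 17 — deliver 2→1: ·
after 18 — deliver 2→0: ·
after 19 — deliver 1→4: ·

11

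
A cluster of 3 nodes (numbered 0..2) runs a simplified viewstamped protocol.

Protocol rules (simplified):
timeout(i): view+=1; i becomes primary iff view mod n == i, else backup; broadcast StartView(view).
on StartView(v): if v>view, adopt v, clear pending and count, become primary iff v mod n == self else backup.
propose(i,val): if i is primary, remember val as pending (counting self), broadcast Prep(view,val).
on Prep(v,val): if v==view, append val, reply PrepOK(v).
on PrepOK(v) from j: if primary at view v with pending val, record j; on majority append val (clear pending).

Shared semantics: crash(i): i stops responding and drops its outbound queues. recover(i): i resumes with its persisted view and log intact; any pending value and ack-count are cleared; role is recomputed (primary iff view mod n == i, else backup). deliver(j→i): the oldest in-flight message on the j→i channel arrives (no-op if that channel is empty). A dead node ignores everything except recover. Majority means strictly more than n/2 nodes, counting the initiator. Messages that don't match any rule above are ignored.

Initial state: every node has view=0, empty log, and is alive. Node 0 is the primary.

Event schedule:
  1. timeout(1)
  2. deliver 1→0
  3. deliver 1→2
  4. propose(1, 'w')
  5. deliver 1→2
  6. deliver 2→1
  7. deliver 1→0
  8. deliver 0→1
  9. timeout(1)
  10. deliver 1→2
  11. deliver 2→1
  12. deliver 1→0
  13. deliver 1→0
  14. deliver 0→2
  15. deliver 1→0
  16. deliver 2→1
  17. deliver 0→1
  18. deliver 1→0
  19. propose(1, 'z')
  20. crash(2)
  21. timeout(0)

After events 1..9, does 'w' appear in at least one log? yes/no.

[1] timeout(1) → N1(prim v1 [-])
[2] deliver 1→0 → N0(back v1 [-])
[3] deliver 1→2 → N2(back v1 [-])
[4] propose(1,'w') → ∅
[5] deliver 1→2 → N2(back v1 [w])
[6] deliver 2→1 → N1(prim v1 [w])
[7] deliver 1→0 → N0(back v1 [w])
[8] deliver 0→1 → ∅
[9] timeout(1) → N1(back v2 [w])

yes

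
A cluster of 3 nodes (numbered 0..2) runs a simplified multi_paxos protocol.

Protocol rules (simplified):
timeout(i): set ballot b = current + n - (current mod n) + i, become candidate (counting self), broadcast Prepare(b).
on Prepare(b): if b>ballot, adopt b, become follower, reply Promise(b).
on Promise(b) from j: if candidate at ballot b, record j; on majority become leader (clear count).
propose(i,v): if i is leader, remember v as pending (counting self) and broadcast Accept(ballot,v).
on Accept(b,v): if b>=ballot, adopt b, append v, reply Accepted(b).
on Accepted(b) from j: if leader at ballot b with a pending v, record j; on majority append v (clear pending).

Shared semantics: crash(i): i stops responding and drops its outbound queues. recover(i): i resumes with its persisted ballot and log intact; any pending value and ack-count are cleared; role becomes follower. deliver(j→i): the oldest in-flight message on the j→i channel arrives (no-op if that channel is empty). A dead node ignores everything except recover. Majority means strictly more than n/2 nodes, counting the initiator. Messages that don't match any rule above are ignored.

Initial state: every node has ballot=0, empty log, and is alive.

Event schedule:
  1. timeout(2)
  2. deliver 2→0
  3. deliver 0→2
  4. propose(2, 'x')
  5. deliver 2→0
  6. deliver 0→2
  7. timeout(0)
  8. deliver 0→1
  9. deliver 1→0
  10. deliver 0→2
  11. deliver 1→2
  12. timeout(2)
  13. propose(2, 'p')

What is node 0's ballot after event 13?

6

[1] timeout(2) → N2(cand b5 [-])
[2] deliver 2→0 → N0(foll b5 [-])
[3] deliver 0→2 → N2(lead b5 [-])
[4] propose(2,'x') → ∅
[5] deliver 2→0 → N0(foll b5 [x])
[6] deliver 0→2 → N2(lead b5 [x])
[7] timeout(0) → N0(cand b6 [x])
[8] deliver 0→1 → N1(foll b6 [-])
[9] deliver 1→0 → N0(lead b6 [x])
[10] deliver 0→2 → N2(foll b6 [x])
[11] deliver 1→2 → ∅
[12] timeout(2) → N2(cand b11 [x])
[13] propose(2,'p') → ∅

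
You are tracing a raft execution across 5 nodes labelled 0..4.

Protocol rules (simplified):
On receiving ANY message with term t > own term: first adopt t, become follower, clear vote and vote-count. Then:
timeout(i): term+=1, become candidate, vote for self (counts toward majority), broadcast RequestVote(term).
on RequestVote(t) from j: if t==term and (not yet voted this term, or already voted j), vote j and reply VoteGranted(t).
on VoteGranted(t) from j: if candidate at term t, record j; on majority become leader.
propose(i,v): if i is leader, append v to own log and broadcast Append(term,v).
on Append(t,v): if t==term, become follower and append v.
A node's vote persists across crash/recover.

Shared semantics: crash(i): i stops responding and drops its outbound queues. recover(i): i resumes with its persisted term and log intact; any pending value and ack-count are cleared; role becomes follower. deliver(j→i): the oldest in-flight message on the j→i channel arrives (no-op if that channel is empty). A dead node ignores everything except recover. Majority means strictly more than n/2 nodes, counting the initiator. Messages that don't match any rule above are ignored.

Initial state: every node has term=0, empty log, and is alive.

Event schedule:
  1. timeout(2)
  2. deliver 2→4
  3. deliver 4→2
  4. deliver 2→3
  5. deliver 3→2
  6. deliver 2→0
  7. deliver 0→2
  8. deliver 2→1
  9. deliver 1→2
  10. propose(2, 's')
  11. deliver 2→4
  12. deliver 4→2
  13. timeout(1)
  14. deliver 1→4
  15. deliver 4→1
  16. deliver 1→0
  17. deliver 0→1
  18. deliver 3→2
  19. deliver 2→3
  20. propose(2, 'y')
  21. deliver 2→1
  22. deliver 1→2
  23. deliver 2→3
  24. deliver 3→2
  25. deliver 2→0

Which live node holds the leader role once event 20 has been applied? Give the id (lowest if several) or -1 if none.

1

e1 timeout(2): 2[cand,t=1,-]
e2 deliver 2→4: 4[foll,t=1,-]
e3 deliver 4→2: ·
e4 deliver 2→3: 3[foll,t=1,-]
e5 deliver 3→2: 2[lead,t=1,-]
e6 deliver 2→0: 0[foll,t=1,-]
e7 deliver 0→2: ·
e8 deliver 2→1: 1[foll,t=1,-]
e9 deliver 1→2: ·
e10 propose(2,'s'): 2[lead,t=1,s]
e11 deliver 2→4: 4[foll,t=1,s]
e12 deliver 4→2: ·
e13 timeout(1): 1[cand,t=2,-]
e14 deliver 1→4: 4[foll,t=2,s]
e15 deliver 4→1: ·
e16 deliver 1→0: 0[foll,t=2,-]
e17 deliver 0→1: 1[lead,t=2,-]
e18 deliver 3→2: ·
e19 deliver 2→3: 3[foll,t=1,s]
e20 propose(2,'y'): 2[lead,t=1,s,y]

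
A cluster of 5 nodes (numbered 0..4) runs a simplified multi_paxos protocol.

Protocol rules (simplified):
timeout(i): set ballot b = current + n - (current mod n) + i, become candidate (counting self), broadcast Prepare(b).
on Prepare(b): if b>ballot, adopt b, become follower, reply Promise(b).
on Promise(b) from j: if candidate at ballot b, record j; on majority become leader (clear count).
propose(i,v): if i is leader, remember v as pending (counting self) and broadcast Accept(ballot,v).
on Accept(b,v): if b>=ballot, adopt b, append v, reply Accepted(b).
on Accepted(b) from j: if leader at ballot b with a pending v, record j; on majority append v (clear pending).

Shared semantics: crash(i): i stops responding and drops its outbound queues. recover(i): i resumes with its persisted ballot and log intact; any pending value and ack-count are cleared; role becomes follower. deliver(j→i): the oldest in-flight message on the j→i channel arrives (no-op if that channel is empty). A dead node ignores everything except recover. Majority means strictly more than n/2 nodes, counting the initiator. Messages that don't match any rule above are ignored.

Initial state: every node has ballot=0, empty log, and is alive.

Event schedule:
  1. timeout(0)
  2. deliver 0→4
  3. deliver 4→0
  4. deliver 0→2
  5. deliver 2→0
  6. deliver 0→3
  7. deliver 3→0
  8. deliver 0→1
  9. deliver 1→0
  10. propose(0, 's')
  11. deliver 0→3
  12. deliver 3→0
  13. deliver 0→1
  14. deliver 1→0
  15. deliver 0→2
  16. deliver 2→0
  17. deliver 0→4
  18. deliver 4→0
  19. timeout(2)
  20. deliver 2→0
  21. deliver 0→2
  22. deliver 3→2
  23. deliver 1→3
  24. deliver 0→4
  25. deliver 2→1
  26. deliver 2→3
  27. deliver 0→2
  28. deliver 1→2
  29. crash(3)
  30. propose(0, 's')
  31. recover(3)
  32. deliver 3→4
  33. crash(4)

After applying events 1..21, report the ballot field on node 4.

step 1 timeout(0): 0={cand,b=5,log=-}
step 2 deliver 0→4: 4={foll,b=5,log=-}
step 3 deliver 4→0: —
step 4 deliver 0→2: 2={foll,b=5,log=-}
step 5 deliver 2→0: 0={lead,b=5,log=-}
step 6 deliver 0→3: 3={foll,b=5,log=-}
step 7 deliver 3→0: —
step 8 deliver 0→1: 1={foll,b=5,log=-}
step 9 deliver 1→0: —
step 10 propose(0,'s'): —
step 11 deliver 0→3: 3={foll,b=5,log=s}
step 12 deliver 3→0: —
step 13 deliver 0→1: 1={foll,b=5,log=s}
step 14 deliver 1→0: 0={lead,b=5,log=s}
step 15 deliver 0→2: 2={foll,b=5,log=s}
step 16 deliver 2→0: —
step 17 deliver 0→4: 4={foll,b=5,log=s}
step 18 deliver 4→0: —
step 19 timeout(2): 2={cand,b=12,log=s}
step 20 deliver 2→0: 0={foll,b=12,log=s}
step 21 deliver 0→2: —

5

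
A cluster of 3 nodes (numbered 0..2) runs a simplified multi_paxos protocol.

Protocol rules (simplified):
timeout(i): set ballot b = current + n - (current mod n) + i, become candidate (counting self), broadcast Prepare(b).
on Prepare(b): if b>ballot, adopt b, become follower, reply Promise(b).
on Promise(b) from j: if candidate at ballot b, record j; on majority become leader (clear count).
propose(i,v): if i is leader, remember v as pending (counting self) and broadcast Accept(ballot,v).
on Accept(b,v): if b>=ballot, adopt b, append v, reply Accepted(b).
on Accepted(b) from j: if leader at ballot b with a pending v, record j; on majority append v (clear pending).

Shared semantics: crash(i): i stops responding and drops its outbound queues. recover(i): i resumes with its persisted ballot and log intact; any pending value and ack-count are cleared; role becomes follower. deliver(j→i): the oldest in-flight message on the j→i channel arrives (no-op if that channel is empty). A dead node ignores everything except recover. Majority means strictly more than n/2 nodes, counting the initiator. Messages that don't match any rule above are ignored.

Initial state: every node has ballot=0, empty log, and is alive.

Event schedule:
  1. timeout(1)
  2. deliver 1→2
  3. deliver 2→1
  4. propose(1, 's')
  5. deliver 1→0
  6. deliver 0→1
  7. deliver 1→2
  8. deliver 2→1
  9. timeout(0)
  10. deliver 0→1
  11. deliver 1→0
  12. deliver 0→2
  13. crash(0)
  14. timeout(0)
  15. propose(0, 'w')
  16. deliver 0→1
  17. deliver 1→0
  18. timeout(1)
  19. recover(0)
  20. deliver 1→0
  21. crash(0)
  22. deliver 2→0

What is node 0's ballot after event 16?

6

e1 timeout(1): 1[cand,b=4,-]
e2 deliver 1→2: 2[foll,b=4,-]
e3 deliver 2→1: 1[lead,b=4,-]
e4 propose(1,'s'): ·
e5 deliver 1→0: 0[foll,b=4,-]
e6 deliver 0→1: ·
e7 deliver 1→2: 2[foll,b=4,s]
e8 deliver 2→1: 1[lead,b=4,s]
e9 timeout(0): 0[cand,b=6,-]
e10 deliver 0→1: 1[foll,b=6,s]
e11 deliver 1→0: ·
e12 deliver 0→2: 2[foll,b=6,s]
e13 crash(0): 0[✗cand,b=6,-]
e14 timeout(0): ·
e15 propose(0,'w'): ·
e16 deliver 0→1: ·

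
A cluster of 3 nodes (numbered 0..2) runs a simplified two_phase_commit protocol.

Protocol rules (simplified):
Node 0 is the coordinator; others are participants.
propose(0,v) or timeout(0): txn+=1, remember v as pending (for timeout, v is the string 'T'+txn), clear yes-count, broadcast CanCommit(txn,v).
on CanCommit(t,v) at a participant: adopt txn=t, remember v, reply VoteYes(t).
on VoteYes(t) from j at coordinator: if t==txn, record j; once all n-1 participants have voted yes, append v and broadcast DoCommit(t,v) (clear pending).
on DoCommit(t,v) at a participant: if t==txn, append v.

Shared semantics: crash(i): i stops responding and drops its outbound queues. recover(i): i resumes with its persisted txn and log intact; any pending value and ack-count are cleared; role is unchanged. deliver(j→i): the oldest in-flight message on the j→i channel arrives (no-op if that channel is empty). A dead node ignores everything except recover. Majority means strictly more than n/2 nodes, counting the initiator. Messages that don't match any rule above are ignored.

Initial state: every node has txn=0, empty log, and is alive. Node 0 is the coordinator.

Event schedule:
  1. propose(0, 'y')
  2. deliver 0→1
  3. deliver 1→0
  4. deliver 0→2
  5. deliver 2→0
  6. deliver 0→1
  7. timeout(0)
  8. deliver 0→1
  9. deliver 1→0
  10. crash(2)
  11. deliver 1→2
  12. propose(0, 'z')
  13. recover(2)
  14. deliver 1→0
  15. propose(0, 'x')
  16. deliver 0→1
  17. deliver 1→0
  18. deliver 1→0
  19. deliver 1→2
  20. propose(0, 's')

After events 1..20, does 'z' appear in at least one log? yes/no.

after 1 — propose(0,'y'): n0:coor/t1/[-]
after 2 — deliver 0→1: n1:part/t1/[-]
after 3 — deliver 1→0: ·
after 4 — deliver 0→2: n2:part/t1/[-]
after 5 — deliver 2→0: n0:coor/t1/[y]
after 6 — deliver 0→1: n1:part/t1/[y]
after 7 — timeout(0): n0:coor/t2/[y]
after 8 — deliver 0→1: n1:part/t2/[y]
after 9 — deliver 1→0: ·
after 10 — crash(2): n2:✗part/t1/[-]
after 11 — deliver 1→2: ·
after 12 — propose(0,'z'): n0:coor/t3/[y]
after 13 — recover(2): n2:part/t1/[-]
after 14 — deliver 1→0: ·
after 15 — propose(0,'x'): n0:coor/t4/[y]
after 16 — deliver 0→1: n1:part/t3/[y]
after 17 — deliver 1→0: ·
after 18 — deliver 1→0: ·
after 19 — deliver 1→2: ·
after 20 — propose(0,'s'): n0:coor/t5/[y]

no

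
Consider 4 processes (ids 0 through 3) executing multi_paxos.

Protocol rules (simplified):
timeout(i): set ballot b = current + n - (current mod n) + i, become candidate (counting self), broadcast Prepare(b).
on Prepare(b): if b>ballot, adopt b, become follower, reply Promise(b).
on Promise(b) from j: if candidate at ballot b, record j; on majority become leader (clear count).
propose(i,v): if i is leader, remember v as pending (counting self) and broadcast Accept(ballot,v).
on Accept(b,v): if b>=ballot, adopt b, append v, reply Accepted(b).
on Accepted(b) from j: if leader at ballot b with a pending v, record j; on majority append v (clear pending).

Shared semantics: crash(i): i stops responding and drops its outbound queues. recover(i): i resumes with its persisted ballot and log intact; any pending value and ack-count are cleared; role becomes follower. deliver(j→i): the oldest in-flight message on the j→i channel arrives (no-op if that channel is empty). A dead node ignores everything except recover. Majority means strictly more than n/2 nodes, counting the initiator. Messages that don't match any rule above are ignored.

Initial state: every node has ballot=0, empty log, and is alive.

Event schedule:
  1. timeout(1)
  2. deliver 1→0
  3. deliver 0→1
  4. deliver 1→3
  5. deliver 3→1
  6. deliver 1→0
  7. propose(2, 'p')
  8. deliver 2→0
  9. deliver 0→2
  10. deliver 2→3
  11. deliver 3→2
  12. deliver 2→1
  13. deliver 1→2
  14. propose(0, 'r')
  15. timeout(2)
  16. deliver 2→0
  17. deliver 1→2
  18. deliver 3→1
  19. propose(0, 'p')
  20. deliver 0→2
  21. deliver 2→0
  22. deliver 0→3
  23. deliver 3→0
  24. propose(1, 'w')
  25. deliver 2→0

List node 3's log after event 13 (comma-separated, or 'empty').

e1 timeout(1): 1[cand,b=5,-]
e2 deliver 1→0: 0[foll,b=5,-]
e3 deliver 0→1: ·
e4 deliver 1→3: 3[foll,b=5,-]
e5 deliver 3→1: 1[lead,b=5,-]
e6 deliver 1→0: ·
e7 propose(2,'p'): ·
e8 deliver 2→0: ·
e9 deliver 0→2: ·
e10 deliver 2→3: ·
e11 deliver 3→2: ·
e12 deliver 2→1: ·
e13 deliver 1→2: 2[foll,b=5,-]

empty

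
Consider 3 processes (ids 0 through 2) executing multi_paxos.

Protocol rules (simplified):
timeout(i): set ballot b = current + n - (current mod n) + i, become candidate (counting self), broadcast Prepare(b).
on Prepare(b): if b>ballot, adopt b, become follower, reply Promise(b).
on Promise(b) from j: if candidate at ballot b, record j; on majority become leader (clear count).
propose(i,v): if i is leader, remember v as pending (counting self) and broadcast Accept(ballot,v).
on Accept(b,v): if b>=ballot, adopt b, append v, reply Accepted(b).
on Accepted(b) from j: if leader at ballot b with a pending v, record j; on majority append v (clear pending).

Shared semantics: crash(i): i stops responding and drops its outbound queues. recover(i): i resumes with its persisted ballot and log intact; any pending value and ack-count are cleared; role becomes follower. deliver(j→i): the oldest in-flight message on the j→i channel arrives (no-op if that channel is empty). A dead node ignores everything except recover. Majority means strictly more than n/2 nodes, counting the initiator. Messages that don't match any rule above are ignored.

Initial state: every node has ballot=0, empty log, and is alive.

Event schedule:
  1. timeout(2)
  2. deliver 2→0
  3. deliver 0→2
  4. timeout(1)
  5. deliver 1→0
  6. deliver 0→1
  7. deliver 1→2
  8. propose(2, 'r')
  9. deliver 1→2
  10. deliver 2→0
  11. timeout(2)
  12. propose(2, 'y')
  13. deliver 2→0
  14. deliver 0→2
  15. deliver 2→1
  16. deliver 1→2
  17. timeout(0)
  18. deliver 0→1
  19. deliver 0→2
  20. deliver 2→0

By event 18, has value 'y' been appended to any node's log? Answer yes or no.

[1] timeout(2) → N2(cand b5 [-])
[2] deliver 2→0 → N0(foll b5 [-])
[3] deliver 0→2 → N2(lead b5 [-])
[4] timeout(1) → N1(cand b4 [-])
[5] deliver 1→0 → ∅
[6] deliver 0→1 → ∅
[7] deliver 1→2 → ∅
[8] propose(2,'r') → ∅
[9] deliver 1→2 → ∅
[10] deliver 2→0 → N0(foll b5 [r])
[11] timeout(2) → N2(cand b8 [-])
[12] propose(2,'y') → ∅
[13] deliver 2→0 → N0(foll b8 [r])
[14] deliver 0→2 → ∅
[15] deliver 2→1 → N1(foll b5 [-])
[16] deliver 1→2 → ∅
[17] timeout(0) → N0(cand b9 [r])
[18] deliver 0→1 → N1(foll b9 [-])

no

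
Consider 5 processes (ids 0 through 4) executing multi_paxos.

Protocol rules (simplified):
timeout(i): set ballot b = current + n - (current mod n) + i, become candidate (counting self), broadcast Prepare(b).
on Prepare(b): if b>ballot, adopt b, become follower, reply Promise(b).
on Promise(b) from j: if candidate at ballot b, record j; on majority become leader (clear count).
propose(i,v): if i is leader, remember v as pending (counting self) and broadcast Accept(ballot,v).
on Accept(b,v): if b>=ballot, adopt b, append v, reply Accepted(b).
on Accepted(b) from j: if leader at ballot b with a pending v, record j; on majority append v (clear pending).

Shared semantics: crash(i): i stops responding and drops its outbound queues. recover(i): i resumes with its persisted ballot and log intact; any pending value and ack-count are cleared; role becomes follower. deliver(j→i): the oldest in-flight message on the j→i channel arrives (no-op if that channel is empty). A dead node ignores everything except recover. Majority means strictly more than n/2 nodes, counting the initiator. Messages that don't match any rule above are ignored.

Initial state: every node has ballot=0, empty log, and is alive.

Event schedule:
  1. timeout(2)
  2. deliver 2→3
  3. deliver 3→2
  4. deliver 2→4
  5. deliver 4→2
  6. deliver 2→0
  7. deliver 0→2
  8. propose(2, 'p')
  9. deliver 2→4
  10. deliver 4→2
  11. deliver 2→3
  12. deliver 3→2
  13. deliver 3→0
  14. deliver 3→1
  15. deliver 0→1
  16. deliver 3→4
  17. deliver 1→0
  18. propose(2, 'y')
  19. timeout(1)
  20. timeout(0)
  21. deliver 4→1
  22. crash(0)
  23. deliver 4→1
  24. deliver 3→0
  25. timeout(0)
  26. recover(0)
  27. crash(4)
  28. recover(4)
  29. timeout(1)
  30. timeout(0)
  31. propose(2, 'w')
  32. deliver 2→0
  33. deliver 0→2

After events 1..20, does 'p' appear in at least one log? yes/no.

e1 timeout(2): 2[cand,b=7,-]
e2 deliver 2→3: 3[foll,b=7,-]
e3 deliver 3→2: ·
e4 deliver 2→4: 4[foll,b=7,-]
e5 deliver 4→2: 2[lead,b=7,-]
e6 deliver 2→0: 0[foll,b=7,-]
e7 deliver 0→2: ·
e8 propose(2,'p'): ·
e9 deliver 2→4: 4[foll,b=7,p]
e10 deliver 4→2: ·
e11 deliver 2→3: 3[foll,b=7,p]
e12 deliver 3→2: 2[lead,b=7,p]
e13 deliver 3→0: ·
e14 deliver 3→1: ·
e15 deliver 0→1: ·
e16 deliver 3→4: ·
e17 deliver 1→0: ·
e18 propose(2,'y'): ·
e19 timeout(1): 1[cand,b=6,-]
e20 timeout(0): 0[cand,b=10,-]

yes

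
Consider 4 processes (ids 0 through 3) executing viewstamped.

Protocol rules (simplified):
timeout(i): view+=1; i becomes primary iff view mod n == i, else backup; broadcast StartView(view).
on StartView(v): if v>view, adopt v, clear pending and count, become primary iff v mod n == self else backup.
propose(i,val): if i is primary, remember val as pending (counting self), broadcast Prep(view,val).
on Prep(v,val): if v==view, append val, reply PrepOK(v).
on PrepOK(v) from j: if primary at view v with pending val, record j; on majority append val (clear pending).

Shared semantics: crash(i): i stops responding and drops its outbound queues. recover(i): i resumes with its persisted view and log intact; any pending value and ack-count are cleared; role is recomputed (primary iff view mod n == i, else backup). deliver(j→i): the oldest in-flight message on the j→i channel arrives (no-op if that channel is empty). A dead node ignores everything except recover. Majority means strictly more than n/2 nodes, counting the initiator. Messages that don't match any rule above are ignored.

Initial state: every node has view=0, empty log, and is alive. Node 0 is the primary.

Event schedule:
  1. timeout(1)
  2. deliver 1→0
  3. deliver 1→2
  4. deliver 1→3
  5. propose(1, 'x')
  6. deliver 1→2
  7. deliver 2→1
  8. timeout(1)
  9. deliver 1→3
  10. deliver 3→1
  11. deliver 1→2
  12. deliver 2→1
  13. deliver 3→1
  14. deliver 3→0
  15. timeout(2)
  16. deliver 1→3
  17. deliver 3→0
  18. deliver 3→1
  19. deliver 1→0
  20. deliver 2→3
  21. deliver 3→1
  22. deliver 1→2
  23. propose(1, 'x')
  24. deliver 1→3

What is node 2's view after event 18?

e1 timeout(1): 1[prim,v=1,-]
e2 deliver 1→0: 0[back,v=1,-]
e3 deliver 1→2: 2[back,v=1,-]
e4 deliver 1→3: 3[back,v=1,-]
e5 propose(1,'x'): ·
e6 deliver 1→2: 2[back,v=1,x]
e7 deliver 2→1: ·
e8 timeout(1): 1[back,v=2,-]
e9 deliver 1→3: 3[back,v=1,x]
e10 deliver 3→1: ·
e11 deliver 1→2: 2[prim,v=2,x]
e12 deliver 2→1: ·
e13 deliver 3→1: ·
e14 deliver 3→0: ·
e15 timeout(2): 2[back,v=3,x]
e16 deliver 1→3: 3[back,v=2,x]
e17 deliver 3→0: ·
e18 deliver 3→1: ·

3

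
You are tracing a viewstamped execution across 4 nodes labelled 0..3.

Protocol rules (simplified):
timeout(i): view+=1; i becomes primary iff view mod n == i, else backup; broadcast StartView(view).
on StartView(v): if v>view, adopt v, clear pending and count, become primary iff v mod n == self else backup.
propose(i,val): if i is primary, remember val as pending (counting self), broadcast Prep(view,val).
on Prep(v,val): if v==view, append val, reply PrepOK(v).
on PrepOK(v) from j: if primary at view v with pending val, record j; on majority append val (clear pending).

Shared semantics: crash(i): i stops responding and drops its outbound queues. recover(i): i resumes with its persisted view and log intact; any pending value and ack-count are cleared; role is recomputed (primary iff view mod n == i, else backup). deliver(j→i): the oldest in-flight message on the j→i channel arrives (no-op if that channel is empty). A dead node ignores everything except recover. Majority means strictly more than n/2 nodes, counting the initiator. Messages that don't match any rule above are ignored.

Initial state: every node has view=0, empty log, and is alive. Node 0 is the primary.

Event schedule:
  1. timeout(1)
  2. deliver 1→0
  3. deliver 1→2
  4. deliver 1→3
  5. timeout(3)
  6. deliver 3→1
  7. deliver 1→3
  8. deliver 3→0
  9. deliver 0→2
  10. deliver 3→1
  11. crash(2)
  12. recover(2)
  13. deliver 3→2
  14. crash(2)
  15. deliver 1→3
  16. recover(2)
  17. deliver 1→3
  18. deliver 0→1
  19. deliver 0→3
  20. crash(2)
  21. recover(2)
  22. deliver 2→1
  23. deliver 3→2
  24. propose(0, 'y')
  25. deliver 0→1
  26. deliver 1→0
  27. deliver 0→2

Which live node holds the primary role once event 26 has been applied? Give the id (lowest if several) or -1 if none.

[1] timeout(1) → N1(prim v1 [-])
[2] deliver 1→0 → N0(back v1 [-])
[3] deliver 1→2 → N2(back v1 [-])
[4] deliver 1→3 → N3(back v1 [-])
[5] timeout(3) → N3(back v2 [-])
[6] deliver 3→1 → N1(back v2 [-])
[7] deliver 1→3 → ∅
[8] deliver 3→0 → N0(back v2 [-])
[9] deliver 0→2 → ∅
[10] deliver 3→1 → ∅
[11] crash(2) → N2(✗back v1 [-])
[12] recover(2) → N2(back v1 [-])
[13] deliver 3→2 → N2(prim v2 [-])
[14] crash(2) → N2(✗prim v2 [-])
[15] deliver 1→3 → ∅
[16] recover(2) → N2(prim v2 [-])
[17] deliver 1→3 → ∅
[18] deliver 0→1 → ∅
[19] deliver 0→3 → ∅
[20] crash(2) → N2(✗prim v2 [-])
[21] recover(2) → N2(prim v2 [-])
[22] deliver 2→1 → ∅
[23] deliver 3→2 → ∅
[24] propose(0,'y') → ∅
[25] deliver 0→1 → ∅
[26] deliver 1→0 → ∅

2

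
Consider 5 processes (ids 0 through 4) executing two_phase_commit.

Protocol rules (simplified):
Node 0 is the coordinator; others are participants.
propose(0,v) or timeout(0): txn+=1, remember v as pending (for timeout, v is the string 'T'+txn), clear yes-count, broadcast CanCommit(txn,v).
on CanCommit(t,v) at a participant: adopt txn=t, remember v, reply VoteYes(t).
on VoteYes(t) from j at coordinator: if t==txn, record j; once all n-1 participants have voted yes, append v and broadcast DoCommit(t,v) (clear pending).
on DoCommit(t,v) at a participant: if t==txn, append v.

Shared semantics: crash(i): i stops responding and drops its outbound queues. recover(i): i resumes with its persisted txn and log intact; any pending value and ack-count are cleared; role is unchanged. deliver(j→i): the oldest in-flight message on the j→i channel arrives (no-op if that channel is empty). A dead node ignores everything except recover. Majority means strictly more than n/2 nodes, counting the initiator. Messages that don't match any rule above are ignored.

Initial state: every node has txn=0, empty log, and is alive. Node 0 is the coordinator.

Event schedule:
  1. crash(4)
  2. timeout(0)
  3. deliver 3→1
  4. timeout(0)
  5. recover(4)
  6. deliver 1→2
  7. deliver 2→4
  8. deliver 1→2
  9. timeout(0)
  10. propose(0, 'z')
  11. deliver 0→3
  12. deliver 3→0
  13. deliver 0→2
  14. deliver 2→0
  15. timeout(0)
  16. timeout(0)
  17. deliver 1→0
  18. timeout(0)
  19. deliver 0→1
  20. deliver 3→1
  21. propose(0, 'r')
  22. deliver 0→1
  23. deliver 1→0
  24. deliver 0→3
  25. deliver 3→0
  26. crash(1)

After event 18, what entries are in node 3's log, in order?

[1] crash(4) → N4(✗part t0 [-])
[2] timeout(0) → N0(coor t1 [-])
[3] deliver 3→1 → ∅
[4] timeout(0) → N0(coor t2 [-])
[5] recover(4) → N4(part t0 [-])
[6] deliver 1→2 → ∅
[7] deliver 2→4 → ∅
[8] deliver 1→2 → ∅
[9] timeout(0) → N0(coor t3 [-])
[10] propose(0,'z') → N0(coor t4 [-])
[11] deliver 0→3 → N3(part t1 [-])
[12] deliver 3→0 → ∅
[13] deliver 0→2 → N2(part t1 [-])
[14] deliver 2→0 → ∅
[15] timeout(0) → N0(coor t5 [-])
[16] timeout(0) → N0(coor t6 [-])
[17] deliver 1→0 → ∅
[18] timeout(0) → N0(coor t7 [-])

empty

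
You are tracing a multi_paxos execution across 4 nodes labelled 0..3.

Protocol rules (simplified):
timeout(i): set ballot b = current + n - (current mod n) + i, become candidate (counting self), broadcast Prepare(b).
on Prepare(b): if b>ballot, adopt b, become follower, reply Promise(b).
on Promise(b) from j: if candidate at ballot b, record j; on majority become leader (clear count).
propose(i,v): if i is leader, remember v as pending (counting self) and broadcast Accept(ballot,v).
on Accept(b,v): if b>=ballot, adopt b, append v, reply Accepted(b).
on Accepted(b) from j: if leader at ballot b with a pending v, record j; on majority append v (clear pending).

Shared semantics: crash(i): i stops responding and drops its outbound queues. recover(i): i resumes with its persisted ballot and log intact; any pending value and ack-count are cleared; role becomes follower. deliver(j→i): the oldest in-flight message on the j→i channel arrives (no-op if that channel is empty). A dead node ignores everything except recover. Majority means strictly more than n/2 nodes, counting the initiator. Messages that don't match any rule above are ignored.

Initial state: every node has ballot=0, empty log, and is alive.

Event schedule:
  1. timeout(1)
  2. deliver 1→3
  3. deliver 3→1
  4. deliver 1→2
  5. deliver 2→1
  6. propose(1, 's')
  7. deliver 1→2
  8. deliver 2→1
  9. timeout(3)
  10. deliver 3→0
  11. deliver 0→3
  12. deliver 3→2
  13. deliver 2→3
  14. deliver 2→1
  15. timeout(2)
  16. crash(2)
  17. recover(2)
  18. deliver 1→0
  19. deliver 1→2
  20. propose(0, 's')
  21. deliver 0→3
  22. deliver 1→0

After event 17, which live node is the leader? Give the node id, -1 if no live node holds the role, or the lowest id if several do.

step 1 timeout(1): 1={cand,b=5,log=-}
step 2 deliver 1→3: 3={foll,b=5,log=-}
step 3 deliver 3→1: —
step 4 deliver 1→2: 2={foll,b=5,log=-}
step 5 deliver 2→1: 1={lead,b=5,log=-}
step 6 propose(1,'s'): —
step 7 deliver 1→2: 2={foll,b=5,log=s}
step 8 deliver 2→1: —
step 9 timeout(3): 3={cand,b=11,log=-}
step 10 deliver 3→0: 0={foll,b=11,log=-}
step 11 deliver 0→3: —
step 12 deliver 3→2: 2={foll,b=11,log=s}
step 13 deliver 2→3: 3={lead,b=11,log=-}
step 14 deliver 2→1: —
step 15 timeout(2): 2={cand,b=14,log=s}
step 16 crash(2): 2={✗cand,b=14,log=s}
step 17 recover(2): 2={foll,b=14,log=s}

1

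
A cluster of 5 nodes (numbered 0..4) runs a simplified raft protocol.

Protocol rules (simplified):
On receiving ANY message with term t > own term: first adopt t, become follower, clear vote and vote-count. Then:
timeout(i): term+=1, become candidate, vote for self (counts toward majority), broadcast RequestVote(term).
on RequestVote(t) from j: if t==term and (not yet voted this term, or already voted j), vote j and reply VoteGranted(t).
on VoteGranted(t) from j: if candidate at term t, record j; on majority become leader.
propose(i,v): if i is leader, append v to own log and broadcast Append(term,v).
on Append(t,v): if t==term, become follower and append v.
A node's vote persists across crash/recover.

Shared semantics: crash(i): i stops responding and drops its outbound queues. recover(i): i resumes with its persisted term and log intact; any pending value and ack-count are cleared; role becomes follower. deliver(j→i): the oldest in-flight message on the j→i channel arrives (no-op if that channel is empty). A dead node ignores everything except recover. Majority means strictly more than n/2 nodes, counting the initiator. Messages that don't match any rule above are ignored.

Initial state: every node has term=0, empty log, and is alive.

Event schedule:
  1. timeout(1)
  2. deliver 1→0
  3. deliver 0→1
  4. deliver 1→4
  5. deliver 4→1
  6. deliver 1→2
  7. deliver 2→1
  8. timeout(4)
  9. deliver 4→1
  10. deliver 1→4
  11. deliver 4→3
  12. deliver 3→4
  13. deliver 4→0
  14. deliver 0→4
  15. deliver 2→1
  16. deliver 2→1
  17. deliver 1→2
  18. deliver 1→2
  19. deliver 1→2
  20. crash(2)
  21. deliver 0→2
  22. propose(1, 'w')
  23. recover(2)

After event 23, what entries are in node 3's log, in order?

empty

1. timeout(1):  <1:cand t1 ->
2. deliver 1→0:  <0:foll t1 ->
3. deliver 0→1:  nop
4. deliver 1→4:  <4:foll t1 ->
5. deliver 4→1:  <1:lead t1 ->
6. deliver 1→2:  <2:foll t1 ->
7. deliver 2→1:  nop
8. timeout(4):  <4:cand t2 ->
9. deliver 4→1:  <1:foll t2 ->
10. deliver 1→4:  nop
11. deliver 4→3:  <3:foll t2 ->
12. deliver 3→4:  <4:lead t2 ->
13. deliver 4→0:  <0:foll t2 ->
14. deliver 0→4:  nop
15. deliver 2→1:  nop
16. deliver 2→1:  nop
17. deliver 1→2:  nop
18. deliver 1→2:  nop
19. deliver 1→2:  nop
20. crash(2):  <2:✗foll t1 ->
21. deliver 0→2:  nop
22. propose(1,'w'):  nop
23. recover(2):  <2:foll t1 ->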